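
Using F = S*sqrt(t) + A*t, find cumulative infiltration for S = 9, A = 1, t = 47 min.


F = S*sqrt(t) + A*t
F = 9*sqrt(47) + 1*47
F = 9*6.855655 + 47

108.7009 mm


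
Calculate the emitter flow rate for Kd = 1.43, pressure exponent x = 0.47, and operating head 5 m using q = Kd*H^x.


q = Kd * H^x = 1.43 * 5^0.47 = 1.43 * 2.130669

3.0469 L/h


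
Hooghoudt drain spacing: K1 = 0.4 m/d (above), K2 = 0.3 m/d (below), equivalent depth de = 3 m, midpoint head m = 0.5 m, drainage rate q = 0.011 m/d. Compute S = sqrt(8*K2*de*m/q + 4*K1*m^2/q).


S^2 = 8*K2*de*m/q + 4*K1*m^2/q
S^2 = 8*0.3*3*0.5/0.011 + 4*0.4*0.5^2/0.011
S = sqrt(363.6364)

19.0693 m


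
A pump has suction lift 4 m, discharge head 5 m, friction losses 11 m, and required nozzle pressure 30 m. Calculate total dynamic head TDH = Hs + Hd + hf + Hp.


TDH = Hs + Hd + hf + Hp = 4 + 5 + 11 + 30 = 50

50 m


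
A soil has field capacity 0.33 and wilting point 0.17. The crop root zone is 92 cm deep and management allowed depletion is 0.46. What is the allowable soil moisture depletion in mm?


SMD = (FC - PWP) * d * MAD * 10
SMD = (0.33 - 0.17) * 92 * 0.46 * 10
SMD = 0.1600 * 92 * 0.46 * 10

67.7120 mm


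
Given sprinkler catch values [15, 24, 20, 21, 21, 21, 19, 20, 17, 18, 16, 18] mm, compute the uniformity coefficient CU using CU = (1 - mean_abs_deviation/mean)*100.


mean = 19.166667 mm
MAD = 2.000000 mm
CU = (1 - 2.000000/19.166667)*100

89.5652 %


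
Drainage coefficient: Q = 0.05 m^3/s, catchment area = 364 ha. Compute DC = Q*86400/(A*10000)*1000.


DC = Q * 86400 / (A * 10000) * 1000
DC = 0.05 * 86400 / (364 * 10000) * 1000
DC = 4320000.0000 / 3640000

1.1868 mm/day


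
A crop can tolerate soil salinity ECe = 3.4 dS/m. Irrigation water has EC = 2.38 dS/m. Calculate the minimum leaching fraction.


LR = ECiw / (5*ECe - ECiw)
LR = 2.38 / (5*3.4 - 2.38)
LR = 2.38 / 14.6200

0.1628


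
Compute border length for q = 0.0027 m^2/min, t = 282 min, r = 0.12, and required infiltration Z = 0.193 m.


L = q*t/((1+r)*Z)
L = 0.0027*282/((1+0.12)*0.193)
L = 0.7614/0.21616

3.5224 m


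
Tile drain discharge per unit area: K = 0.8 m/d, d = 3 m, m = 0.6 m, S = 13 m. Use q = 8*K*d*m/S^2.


q = 8*K*d*m/S^2
q = 8*0.8*3*0.6/13^2
q = 11.5200 / 169

0.0682 m/d


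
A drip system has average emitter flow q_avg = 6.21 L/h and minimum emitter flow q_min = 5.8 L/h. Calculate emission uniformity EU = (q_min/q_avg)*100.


EU = (q_min/q_avg)*100 = (5.8/6.21)*100 = 93.3977%

93.3977 %


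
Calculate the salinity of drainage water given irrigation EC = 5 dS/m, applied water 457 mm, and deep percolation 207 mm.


EC_dw = EC_iw * D_iw / D_dw
EC_dw = 5 * 457 / 207
EC_dw = 2285 / 207

11.0386 dS/m


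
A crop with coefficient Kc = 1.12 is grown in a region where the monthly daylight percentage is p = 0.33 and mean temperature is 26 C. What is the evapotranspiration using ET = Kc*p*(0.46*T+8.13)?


ET = Kc * p * (0.46*T + 8.13)
ET = 1.12 * 0.33 * (0.46*26 + 8.13)
ET = 1.12 * 0.33 * 20.0900

7.4253 mm/day


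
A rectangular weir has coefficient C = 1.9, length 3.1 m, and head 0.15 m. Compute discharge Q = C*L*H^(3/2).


Q = C * L * H^(3/2) = 1.9 * 3.1 * 0.15^1.5 = 1.9 * 3.1 * 0.058095

0.3422 m^3/s


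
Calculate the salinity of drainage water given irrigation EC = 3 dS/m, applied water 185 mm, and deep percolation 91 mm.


EC_dw = EC_iw * D_iw / D_dw
EC_dw = 3 * 185 / 91
EC_dw = 555 / 91

6.0989 dS/m


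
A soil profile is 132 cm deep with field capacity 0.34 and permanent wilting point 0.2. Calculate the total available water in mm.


AWC = (FC - PWP) * d * 10
AWC = (0.34 - 0.2) * 132 * 10
AWC = 0.1400 * 132 * 10

184.8000 mm


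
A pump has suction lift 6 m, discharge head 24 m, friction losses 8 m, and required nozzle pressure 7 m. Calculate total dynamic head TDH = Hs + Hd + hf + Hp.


TDH = Hs + Hd + hf + Hp = 6 + 24 + 8 + 7 = 45

45 m


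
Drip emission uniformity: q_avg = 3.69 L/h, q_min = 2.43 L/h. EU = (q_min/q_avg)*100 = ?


EU = (q_min/q_avg)*100 = (2.43/3.69)*100 = 65.8537%

65.8537 %


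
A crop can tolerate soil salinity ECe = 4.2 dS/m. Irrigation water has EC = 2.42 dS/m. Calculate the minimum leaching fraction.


LR = ECiw / (5*ECe - ECiw)
LR = 2.42 / (5*4.2 - 2.42)
LR = 2.42 / 18.5800

0.1302


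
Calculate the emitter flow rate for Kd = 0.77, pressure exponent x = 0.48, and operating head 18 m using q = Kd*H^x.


q = Kd * H^x = 0.77 * 18^0.48 = 0.77 * 4.004339

3.0833 L/h


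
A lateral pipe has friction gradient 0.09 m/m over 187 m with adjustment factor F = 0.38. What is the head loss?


hf = J * L * F = 0.09 * 187 * 0.38 = 6.3954 m

6.3954 m


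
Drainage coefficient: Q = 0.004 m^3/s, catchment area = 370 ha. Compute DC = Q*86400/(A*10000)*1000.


DC = Q * 86400 / (A * 10000) * 1000
DC = 0.004 * 86400 / (370 * 10000) * 1000
DC = 345600.0000 / 3700000

0.0934 mm/day


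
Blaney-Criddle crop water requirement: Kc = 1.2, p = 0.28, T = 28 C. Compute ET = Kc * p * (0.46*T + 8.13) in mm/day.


ET = Kc * p * (0.46*T + 8.13)
ET = 1.2 * 0.28 * (0.46*28 + 8.13)
ET = 1.2 * 0.28 * 21.0100

7.0594 mm/day


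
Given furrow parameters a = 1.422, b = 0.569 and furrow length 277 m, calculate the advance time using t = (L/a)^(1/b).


t = (L/a)^(1/b)
t = (277/1.422)^(1/0.569)
t = 194.796062^(1/0.569)

10564.9327 min


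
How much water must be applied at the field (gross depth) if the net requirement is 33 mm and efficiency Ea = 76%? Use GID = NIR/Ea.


Ea = 76% = 0.76
GID = NIR / Ea = 33 / 0.76 = 43.4211 mm

43.4211 mm


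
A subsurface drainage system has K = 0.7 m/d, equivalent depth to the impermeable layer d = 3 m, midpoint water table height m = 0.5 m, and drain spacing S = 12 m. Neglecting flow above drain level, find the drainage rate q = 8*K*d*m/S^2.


q = 8*K*d*m/S^2
q = 8*0.7*3*0.5/12^2
q = 8.4000 / 144

0.0583 m/d


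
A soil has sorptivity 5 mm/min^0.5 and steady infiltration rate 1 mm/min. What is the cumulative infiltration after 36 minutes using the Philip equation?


F = S*sqrt(t) + A*t
F = 5*sqrt(36) + 1*36
F = 5*6.000000 + 36

66.0000 mm


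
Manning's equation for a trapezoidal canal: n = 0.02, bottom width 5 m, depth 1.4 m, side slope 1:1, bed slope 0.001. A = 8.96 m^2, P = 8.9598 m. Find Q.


R = A/P = 8.96/8.9598 = 1.000022
Q = (1/0.02) * 8.96 * 1.000022^(2/3) * 0.001^0.5

14.1672 m^3/s


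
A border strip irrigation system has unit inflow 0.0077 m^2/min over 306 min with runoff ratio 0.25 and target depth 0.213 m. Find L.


L = q*t/((1+r)*Z)
L = 0.0077*306/((1+0.25)*0.213)
L = 2.3562/0.26625

8.8496 m


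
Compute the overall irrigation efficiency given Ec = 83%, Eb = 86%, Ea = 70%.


Ec = 0.83, Eb = 0.86, Ea = 0.7
E = 0.83 * 0.86 * 0.7 * 100 = 49.9660%

49.9660 %


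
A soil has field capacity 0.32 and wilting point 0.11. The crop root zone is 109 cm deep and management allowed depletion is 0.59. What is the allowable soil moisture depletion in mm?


SMD = (FC - PWP) * d * MAD * 10
SMD = (0.32 - 0.11) * 109 * 0.59 * 10
SMD = 0.2100 * 109 * 0.59 * 10

135.0510 mm


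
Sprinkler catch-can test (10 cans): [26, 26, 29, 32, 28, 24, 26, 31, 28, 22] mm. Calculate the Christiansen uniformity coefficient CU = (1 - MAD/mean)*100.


mean = 27.200000 mm
MAD = 2.400000 mm
CU = (1 - 2.400000/27.200000)*100

91.1765 %


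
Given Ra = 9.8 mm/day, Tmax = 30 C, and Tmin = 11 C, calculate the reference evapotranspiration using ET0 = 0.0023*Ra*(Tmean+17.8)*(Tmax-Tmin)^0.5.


Tmean = (Tmax + Tmin)/2 = (30 + 11)/2 = 20.5
ET0 = 0.0023 * 9.8 * (20.5 + 17.8) * sqrt(30 - 11)
ET0 = 0.0023 * 9.8 * 38.3 * 4.358899

3.7630 mm/day


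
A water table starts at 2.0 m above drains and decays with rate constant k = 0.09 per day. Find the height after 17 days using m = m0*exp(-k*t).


m = m0 * exp(-k*t)
m = 2.0 * exp(-0.09 * 17)
m = 2.0 * exp(-1.5300)

0.4331 m


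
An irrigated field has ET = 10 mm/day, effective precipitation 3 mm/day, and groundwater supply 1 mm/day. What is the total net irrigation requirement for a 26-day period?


Daily deficit = ET - Pe - GW = 10 - 3 - 1 = 6 mm/day
NIR = 6 * 26 = 156 mm

156.0000 mm


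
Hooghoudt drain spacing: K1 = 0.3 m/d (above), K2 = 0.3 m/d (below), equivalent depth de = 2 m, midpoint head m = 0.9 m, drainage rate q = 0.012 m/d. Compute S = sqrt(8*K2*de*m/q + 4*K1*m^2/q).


S^2 = 8*K2*de*m/q + 4*K1*m^2/q
S^2 = 8*0.3*2*0.9/0.012 + 4*0.3*0.9^2/0.012
S = sqrt(441.0000)

21.0000 m


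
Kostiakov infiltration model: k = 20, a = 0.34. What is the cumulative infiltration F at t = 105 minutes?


F = k * t^a = 20 * 105^0.34
F = 20 * 4.866361

97.3272 mm


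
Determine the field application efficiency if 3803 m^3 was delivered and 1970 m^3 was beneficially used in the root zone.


Ea = V_root / V_field * 100 = 1970 / 3803 * 100 = 51.8012%

51.8012 %


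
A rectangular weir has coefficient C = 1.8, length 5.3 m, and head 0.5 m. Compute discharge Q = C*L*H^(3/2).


Q = C * L * H^(3/2) = 1.8 * 5.3 * 0.5^1.5 = 1.8 * 5.3 * 0.353553

3.3729 m^3/s


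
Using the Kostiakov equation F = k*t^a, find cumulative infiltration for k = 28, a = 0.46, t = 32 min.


F = k * t^a = 28 * 32^0.46
F = 28 * 4.924578

137.8882 mm


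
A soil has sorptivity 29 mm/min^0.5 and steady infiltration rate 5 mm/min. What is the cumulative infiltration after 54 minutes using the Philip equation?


F = S*sqrt(t) + A*t
F = 29*sqrt(54) + 5*54
F = 29*7.348469 + 270

483.1056 mm


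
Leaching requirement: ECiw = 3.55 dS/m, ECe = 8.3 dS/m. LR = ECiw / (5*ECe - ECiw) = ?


LR = ECiw / (5*ECe - ECiw)
LR = 3.55 / (5*8.3 - 3.55)
LR = 3.55 / 37.9500

0.0935


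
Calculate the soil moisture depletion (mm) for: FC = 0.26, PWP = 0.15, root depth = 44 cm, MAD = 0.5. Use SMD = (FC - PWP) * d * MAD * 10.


SMD = (FC - PWP) * d * MAD * 10
SMD = (0.26 - 0.15) * 44 * 0.5 * 10
SMD = 0.1100 * 44 * 0.5 * 10

24.2000 mm


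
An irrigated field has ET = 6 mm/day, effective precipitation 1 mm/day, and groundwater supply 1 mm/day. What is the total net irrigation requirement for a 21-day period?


Daily deficit = ET - Pe - GW = 6 - 1 - 1 = 4 mm/day
NIR = 4 * 21 = 84 mm

84.0000 mm


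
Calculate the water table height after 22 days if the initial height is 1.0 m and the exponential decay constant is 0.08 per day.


m = m0 * exp(-k*t)
m = 1.0 * exp(-0.08 * 22)
m = 1.0 * exp(-1.7600)

0.1720 m


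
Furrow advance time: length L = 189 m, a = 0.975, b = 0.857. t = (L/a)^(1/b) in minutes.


t = (L/a)^(1/b)
t = (189/0.975)^(1/0.857)
t = 193.846154^(1/0.857)

466.8151 min


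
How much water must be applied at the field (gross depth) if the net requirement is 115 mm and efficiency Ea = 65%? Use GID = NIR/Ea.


Ea = 65% = 0.65
GID = NIR / Ea = 115 / 0.65 = 176.9231 mm

176.9231 mm


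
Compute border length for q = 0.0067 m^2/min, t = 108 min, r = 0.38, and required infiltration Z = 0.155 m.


L = q*t/((1+r)*Z)
L = 0.0067*108/((1+0.38)*0.155)
L = 0.7236/0.2139

3.3829 m


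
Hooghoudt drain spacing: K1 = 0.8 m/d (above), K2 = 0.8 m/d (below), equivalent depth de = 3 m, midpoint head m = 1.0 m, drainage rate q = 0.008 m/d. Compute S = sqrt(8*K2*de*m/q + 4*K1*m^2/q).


S^2 = 8*K2*de*m/q + 4*K1*m^2/q
S^2 = 8*0.8*3*1.0/0.008 + 4*0.8*1.0^2/0.008
S = sqrt(2800.0000)

52.9150 m


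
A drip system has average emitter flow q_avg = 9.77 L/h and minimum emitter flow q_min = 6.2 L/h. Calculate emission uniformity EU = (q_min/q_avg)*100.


EU = (q_min/q_avg)*100 = (6.2/9.77)*100 = 63.4596%

63.4596 %


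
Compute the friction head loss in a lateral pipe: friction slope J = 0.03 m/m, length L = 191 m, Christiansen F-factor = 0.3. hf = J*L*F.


hf = J * L * F = 0.03 * 191 * 0.3 = 1.7190 m

1.7190 m


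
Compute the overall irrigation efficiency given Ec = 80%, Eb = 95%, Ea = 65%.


Ec = 0.8, Eb = 0.95, Ea = 0.65
E = 0.8 * 0.95 * 0.65 * 100 = 49.4000%

49.4000 %


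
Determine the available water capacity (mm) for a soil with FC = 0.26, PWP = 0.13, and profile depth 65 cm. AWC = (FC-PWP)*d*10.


AWC = (FC - PWP) * d * 10
AWC = (0.26 - 0.13) * 65 * 10
AWC = 0.1300 * 65 * 10

84.5000 mm


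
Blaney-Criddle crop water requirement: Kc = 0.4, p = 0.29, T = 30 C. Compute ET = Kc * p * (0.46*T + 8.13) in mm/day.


ET = Kc * p * (0.46*T + 8.13)
ET = 0.4 * 0.29 * (0.46*30 + 8.13)
ET = 0.4 * 0.29 * 21.9300

2.5439 mm/day


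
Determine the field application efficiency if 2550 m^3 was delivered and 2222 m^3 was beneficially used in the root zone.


Ea = V_root / V_field * 100 = 2222 / 2550 * 100 = 87.1373%

87.1373 %


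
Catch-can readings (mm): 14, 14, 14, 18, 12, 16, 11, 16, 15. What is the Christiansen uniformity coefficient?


mean = 14.444444 mm
MAD = 1.604938 mm
CU = (1 - 1.604938/14.444444)*100

88.8889 %


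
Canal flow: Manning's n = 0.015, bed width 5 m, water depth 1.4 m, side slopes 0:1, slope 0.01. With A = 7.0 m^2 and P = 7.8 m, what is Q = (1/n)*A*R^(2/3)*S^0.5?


R = A/P = 7.0/7.8 = 0.897436
Q = (1/0.015) * 7.0 * 0.897436^(2/3) * 0.01^0.5

43.4186 m^3/s


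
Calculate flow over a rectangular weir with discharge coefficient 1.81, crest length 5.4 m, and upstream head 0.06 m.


Q = C * L * H^(3/2) = 1.81 * 5.4 * 0.06^1.5 = 1.81 * 5.4 * 0.014697

0.1436 m^3/s


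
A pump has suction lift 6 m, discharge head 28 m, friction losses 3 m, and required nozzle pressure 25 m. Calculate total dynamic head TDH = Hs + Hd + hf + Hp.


TDH = Hs + Hd + hf + Hp = 6 + 28 + 3 + 25 = 62

62 m


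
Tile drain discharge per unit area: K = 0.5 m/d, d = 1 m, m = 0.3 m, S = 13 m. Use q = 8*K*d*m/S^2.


q = 8*K*d*m/S^2
q = 8*0.5*1*0.3/13^2
q = 1.2000 / 169

0.0071 m/d


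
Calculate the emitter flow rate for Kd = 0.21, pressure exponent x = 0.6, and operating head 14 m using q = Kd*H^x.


q = Kd * H^x = 0.21 * 14^0.6 = 0.21 * 4.871658

1.0230 L/h


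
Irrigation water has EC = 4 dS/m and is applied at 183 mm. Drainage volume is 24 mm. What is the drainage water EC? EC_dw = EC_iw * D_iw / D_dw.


EC_dw = EC_iw * D_iw / D_dw
EC_dw = 4 * 183 / 24
EC_dw = 732 / 24

30.5000 dS/m


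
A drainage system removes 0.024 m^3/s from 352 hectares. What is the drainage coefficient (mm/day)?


DC = Q * 86400 / (A * 10000) * 1000
DC = 0.024 * 86400 / (352 * 10000) * 1000
DC = 2073600.0000 / 3520000

0.5891 mm/day


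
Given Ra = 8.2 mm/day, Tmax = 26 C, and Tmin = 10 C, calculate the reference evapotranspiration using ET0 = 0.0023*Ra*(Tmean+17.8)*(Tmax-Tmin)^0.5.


Tmean = (Tmax + Tmin)/2 = (26 + 10)/2 = 18.0
ET0 = 0.0023 * 8.2 * (18.0 + 17.8) * sqrt(26 - 10)
ET0 = 0.0023 * 8.2 * 35.8 * 4.000000

2.7008 mm/day


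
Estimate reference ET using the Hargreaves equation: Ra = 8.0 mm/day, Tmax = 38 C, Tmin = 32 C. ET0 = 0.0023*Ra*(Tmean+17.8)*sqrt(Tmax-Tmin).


Tmean = (Tmax + Tmin)/2 = (38 + 32)/2 = 35.0
ET0 = 0.0023 * 8.0 * (35.0 + 17.8) * sqrt(38 - 32)
ET0 = 0.0023 * 8.0 * 52.8 * 2.449490

2.3797 mm/day


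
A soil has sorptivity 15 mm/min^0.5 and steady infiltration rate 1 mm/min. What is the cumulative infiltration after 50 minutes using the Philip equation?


F = S*sqrt(t) + A*t
F = 15*sqrt(50) + 1*50
F = 15*7.071068 + 50

156.0660 mm


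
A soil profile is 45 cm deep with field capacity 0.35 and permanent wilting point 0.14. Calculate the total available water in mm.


AWC = (FC - PWP) * d * 10
AWC = (0.35 - 0.14) * 45 * 10
AWC = 0.2100 * 45 * 10

94.5000 mm


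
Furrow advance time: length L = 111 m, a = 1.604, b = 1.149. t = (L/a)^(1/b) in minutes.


t = (L/a)^(1/b)
t = (111/1.604)^(1/1.149)
t = 69.201995^(1/1.149)

39.9481 min


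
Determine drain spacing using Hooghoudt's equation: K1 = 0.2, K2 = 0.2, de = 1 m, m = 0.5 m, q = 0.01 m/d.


S^2 = 8*K2*de*m/q + 4*K1*m^2/q
S^2 = 8*0.2*1*0.5/0.01 + 4*0.2*0.5^2/0.01
S = sqrt(100.0000)

10.0000 m


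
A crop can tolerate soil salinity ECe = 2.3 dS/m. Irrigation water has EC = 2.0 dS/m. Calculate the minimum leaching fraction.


LR = ECiw / (5*ECe - ECiw)
LR = 2.0 / (5*2.3 - 2.0)
LR = 2.0 / 9.5000

0.2105


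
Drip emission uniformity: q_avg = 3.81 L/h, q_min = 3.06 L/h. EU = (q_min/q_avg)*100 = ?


EU = (q_min/q_avg)*100 = (3.06/3.81)*100 = 80.3150%

80.3150 %


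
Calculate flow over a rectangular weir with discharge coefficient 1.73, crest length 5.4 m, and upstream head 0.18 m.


Q = C * L * H^(3/2) = 1.73 * 5.4 * 0.18^1.5 = 1.73 * 5.4 * 0.076368

0.7134 m^3/s


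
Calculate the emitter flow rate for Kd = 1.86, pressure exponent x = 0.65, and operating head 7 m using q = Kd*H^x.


q = Kd * H^x = 1.86 * 7^0.65 = 1.86 * 3.542532

6.5891 L/h


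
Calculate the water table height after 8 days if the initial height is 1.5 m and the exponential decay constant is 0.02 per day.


m = m0 * exp(-k*t)
m = 1.5 * exp(-0.02 * 8)
m = 1.5 * exp(-0.1600)

1.2782 m


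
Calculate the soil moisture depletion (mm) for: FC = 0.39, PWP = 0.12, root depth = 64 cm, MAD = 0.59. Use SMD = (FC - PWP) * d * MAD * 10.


SMD = (FC - PWP) * d * MAD * 10
SMD = (0.39 - 0.12) * 64 * 0.59 * 10
SMD = 0.2700 * 64 * 0.59 * 10

101.9520 mm


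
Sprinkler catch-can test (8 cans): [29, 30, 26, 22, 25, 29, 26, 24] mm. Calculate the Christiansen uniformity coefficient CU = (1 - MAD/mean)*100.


mean = 26.375000 mm
MAD = 2.218750 mm
CU = (1 - 2.218750/26.375000)*100

91.5877 %


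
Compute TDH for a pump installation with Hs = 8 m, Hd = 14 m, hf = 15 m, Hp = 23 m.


TDH = Hs + Hd + hf + Hp = 8 + 14 + 15 + 23 = 60

60 m


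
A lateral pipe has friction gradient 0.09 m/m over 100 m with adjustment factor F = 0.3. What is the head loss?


hf = J * L * F = 0.09 * 100 * 0.3 = 2.7000 m

2.7000 m


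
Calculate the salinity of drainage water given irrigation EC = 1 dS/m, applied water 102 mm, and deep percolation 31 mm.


EC_dw = EC_iw * D_iw / D_dw
EC_dw = 1 * 102 / 31
EC_dw = 102 / 31

3.2903 dS/m


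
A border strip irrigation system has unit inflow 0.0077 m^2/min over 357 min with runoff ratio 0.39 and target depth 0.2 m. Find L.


L = q*t/((1+r)*Z)
L = 0.0077*357/((1+0.39)*0.2)
L = 2.7489/0.278

9.8881 m


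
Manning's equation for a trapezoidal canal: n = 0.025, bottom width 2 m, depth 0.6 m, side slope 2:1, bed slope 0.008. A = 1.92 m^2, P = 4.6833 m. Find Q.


R = A/P = 1.92/4.6833 = 0.409967
Q = (1/0.025) * 1.92 * 0.409967^(2/3) * 0.008^0.5

3.7909 m^3/s


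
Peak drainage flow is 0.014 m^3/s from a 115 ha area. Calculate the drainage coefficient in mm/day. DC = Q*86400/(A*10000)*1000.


DC = Q * 86400 / (A * 10000) * 1000
DC = 0.014 * 86400 / (115 * 10000) * 1000
DC = 1209600.0000 / 1150000

1.0518 mm/day


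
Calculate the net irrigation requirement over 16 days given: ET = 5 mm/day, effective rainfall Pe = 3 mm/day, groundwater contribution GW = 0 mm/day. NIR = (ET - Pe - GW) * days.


Daily deficit = ET - Pe - GW = 5 - 3 - 0 = 2 mm/day
NIR = 2 * 16 = 32 mm

32.0000 mm


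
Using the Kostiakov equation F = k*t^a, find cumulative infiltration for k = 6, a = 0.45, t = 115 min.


F = k * t^a = 6 * 115^0.45
F = 6 * 8.458903

50.7534 mm


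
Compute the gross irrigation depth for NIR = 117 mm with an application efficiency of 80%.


Ea = 80% = 0.8
GID = NIR / Ea = 117 / 0.8 = 146.2500 mm

146.2500 mm


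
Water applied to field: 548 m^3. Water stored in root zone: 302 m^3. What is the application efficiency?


Ea = V_root / V_field * 100 = 302 / 548 * 100 = 55.1095%

55.1095 %


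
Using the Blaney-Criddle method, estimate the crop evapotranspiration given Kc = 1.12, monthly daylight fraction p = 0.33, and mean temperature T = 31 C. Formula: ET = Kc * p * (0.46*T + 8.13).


ET = Kc * p * (0.46*T + 8.13)
ET = 1.12 * 0.33 * (0.46*31 + 8.13)
ET = 1.12 * 0.33 * 22.3900

8.2753 mm/day


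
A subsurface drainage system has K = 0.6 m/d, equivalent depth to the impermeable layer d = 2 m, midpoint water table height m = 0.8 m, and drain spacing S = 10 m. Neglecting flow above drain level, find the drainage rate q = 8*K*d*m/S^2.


q = 8*K*d*m/S^2
q = 8*0.6*2*0.8/10^2
q = 7.6800 / 100

0.0768 m/d


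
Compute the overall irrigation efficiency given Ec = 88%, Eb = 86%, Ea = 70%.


Ec = 0.88, Eb = 0.86, Ea = 0.7
E = 0.88 * 0.86 * 0.7 * 100 = 52.9760%

52.9760 %


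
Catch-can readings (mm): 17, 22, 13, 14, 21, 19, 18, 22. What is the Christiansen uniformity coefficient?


mean = 18.250000 mm
MAD = 2.750000 mm
CU = (1 - 2.750000/18.250000)*100

84.9315 %


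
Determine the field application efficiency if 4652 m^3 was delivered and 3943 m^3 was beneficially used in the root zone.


Ea = V_root / V_field * 100 = 3943 / 4652 * 100 = 84.7592%

84.7592 %


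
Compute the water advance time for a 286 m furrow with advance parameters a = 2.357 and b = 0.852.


t = (L/a)^(1/b)
t = (286/2.357)^(1/0.852)
t = 121.340687^(1/0.852)

279.2653 min


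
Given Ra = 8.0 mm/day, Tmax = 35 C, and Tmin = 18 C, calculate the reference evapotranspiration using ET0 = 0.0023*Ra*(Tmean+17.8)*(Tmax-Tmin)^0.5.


Tmean = (Tmax + Tmin)/2 = (35 + 18)/2 = 26.5
ET0 = 0.0023 * 8.0 * (26.5 + 17.8) * sqrt(35 - 18)
ET0 = 0.0023 * 8.0 * 44.3 * 4.123106

3.3608 mm/day


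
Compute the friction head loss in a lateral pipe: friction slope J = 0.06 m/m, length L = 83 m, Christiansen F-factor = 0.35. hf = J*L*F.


hf = J * L * F = 0.06 * 83 * 0.35 = 1.7430 m

1.7430 m


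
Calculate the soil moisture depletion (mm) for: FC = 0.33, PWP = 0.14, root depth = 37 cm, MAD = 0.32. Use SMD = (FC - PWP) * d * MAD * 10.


SMD = (FC - PWP) * d * MAD * 10
SMD = (0.33 - 0.14) * 37 * 0.32 * 10
SMD = 0.1900 * 37 * 0.32 * 10

22.4960 mm


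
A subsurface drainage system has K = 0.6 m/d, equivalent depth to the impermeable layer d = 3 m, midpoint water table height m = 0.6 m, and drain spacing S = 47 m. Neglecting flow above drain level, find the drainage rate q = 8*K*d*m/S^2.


q = 8*K*d*m/S^2
q = 8*0.6*3*0.6/47^2
q = 8.6400 / 2209

0.0039 m/d


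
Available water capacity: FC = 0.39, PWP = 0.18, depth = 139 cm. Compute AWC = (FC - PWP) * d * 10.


AWC = (FC - PWP) * d * 10
AWC = (0.39 - 0.18) * 139 * 10
AWC = 0.2100 * 139 * 10

291.9000 mm


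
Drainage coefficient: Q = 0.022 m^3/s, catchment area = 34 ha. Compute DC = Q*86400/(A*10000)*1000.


DC = Q * 86400 / (A * 10000) * 1000
DC = 0.022 * 86400 / (34 * 10000) * 1000
DC = 1900800.0000 / 340000

5.5906 mm/day


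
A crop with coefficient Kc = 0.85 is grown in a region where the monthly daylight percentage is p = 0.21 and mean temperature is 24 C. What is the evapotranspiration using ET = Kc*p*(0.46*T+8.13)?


ET = Kc * p * (0.46*T + 8.13)
ET = 0.85 * 0.21 * (0.46*24 + 8.13)
ET = 0.85 * 0.21 * 19.1700

3.4218 mm/day


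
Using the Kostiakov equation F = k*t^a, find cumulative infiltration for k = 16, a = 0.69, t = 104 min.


F = k * t^a = 16 * 104^0.69
F = 16 * 24.646372

394.3420 mm


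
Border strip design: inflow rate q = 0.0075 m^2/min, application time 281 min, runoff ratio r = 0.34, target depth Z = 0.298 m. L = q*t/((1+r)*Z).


L = q*t/((1+r)*Z)
L = 0.0075*281/((1+0.34)*0.298)
L = 2.1075/0.39932

5.2777 m


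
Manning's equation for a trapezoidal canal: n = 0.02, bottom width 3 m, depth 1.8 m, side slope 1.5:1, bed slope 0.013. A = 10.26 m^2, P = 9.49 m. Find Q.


R = A/P = 10.26/9.49 = 1.081138
Q = (1/0.02) * 10.26 * 1.081138^(2/3) * 0.013^0.5

61.6136 m^3/s


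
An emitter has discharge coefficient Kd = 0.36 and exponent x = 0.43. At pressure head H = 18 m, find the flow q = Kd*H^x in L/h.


q = Kd * H^x = 0.36 * 18^0.43 = 0.36 * 3.465510

1.2476 L/h


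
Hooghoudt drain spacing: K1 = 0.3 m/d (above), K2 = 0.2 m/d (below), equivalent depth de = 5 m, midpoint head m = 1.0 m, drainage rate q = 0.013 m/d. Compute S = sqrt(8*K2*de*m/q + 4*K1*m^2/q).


S^2 = 8*K2*de*m/q + 4*K1*m^2/q
S^2 = 8*0.2*5*1.0/0.013 + 4*0.3*1.0^2/0.013
S = sqrt(707.6923)

26.6025 m


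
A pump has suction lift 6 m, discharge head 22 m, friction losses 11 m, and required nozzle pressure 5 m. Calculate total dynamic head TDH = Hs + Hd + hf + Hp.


TDH = Hs + Hd + hf + Hp = 6 + 22 + 11 + 5 = 44

44 m


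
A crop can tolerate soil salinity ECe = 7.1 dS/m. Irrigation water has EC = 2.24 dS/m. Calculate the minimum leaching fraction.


LR = ECiw / (5*ECe - ECiw)
LR = 2.24 / (5*7.1 - 2.24)
LR = 2.24 / 33.2600

0.0673


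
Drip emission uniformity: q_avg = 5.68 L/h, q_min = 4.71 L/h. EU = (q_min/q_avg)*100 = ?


EU = (q_min/q_avg)*100 = (4.71/5.68)*100 = 82.9225%

82.9225 %


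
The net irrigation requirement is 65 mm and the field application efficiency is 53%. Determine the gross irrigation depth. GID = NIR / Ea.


Ea = 53% = 0.53
GID = NIR / Ea = 65 / 0.53 = 122.6415 mm

122.6415 mm


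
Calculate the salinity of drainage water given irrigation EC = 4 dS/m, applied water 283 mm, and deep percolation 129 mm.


EC_dw = EC_iw * D_iw / D_dw
EC_dw = 4 * 283 / 129
EC_dw = 1132 / 129

8.7752 dS/m


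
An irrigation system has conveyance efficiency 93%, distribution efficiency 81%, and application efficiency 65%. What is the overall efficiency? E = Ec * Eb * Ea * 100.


Ec = 0.93, Eb = 0.81, Ea = 0.65
E = 0.93 * 0.81 * 0.65 * 100 = 48.9645%

48.9645 %


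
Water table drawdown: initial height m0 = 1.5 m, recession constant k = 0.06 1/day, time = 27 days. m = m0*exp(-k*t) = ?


m = m0 * exp(-k*t)
m = 1.5 * exp(-0.06 * 27)
m = 1.5 * exp(-1.6200)

0.2968 m


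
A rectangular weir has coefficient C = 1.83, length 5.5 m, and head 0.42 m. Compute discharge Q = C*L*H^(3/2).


Q = C * L * H^(3/2) = 1.83 * 5.5 * 0.42^1.5 = 1.83 * 5.5 * 0.272191

2.7396 m^3/s


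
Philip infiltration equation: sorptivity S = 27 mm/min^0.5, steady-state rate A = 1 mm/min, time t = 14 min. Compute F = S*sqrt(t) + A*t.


F = S*sqrt(t) + A*t
F = 27*sqrt(14) + 1*14
F = 27*3.741657 + 14

115.0247 mm


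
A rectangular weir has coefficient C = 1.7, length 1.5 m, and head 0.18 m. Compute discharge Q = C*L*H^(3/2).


Q = C * L * H^(3/2) = 1.7 * 1.5 * 0.18^1.5 = 1.7 * 1.5 * 0.076368

0.1947 m^3/s


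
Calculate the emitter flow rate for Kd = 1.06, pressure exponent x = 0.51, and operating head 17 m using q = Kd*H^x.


q = Kd * H^x = 1.06 * 17^0.51 = 1.06 * 4.241593

4.4961 L/h


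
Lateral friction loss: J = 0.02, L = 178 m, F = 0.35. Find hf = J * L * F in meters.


hf = J * L * F = 0.02 * 178 * 0.35 = 1.2460 m

1.2460 m


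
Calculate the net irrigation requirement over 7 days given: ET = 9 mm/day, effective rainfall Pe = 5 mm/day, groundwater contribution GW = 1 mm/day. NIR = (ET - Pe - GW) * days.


Daily deficit = ET - Pe - GW = 9 - 5 - 1 = 3 mm/day
NIR = 3 * 7 = 21 mm

21.0000 mm


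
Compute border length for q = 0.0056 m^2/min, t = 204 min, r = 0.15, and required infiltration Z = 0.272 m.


L = q*t/((1+r)*Z)
L = 0.0056*204/((1+0.15)*0.272)
L = 1.1424/0.3128

3.6522 m


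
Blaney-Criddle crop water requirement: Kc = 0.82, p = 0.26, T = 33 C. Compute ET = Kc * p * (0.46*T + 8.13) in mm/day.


ET = Kc * p * (0.46*T + 8.13)
ET = 0.82 * 0.26 * (0.46*33 + 8.13)
ET = 0.82 * 0.26 * 23.3100

4.9697 mm/day


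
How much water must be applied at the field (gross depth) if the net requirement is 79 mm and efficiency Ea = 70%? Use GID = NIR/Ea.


Ea = 70% = 0.7
GID = NIR / Ea = 79 / 0.7 = 112.8571 mm

112.8571 mm


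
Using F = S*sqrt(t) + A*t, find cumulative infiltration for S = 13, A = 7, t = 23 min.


F = S*sqrt(t) + A*t
F = 13*sqrt(23) + 7*23
F = 13*4.795832 + 161

223.3458 mm


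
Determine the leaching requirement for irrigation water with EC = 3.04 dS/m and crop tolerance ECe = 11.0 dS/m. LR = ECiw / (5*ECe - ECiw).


LR = ECiw / (5*ECe - ECiw)
LR = 3.04 / (5*11.0 - 3.04)
LR = 3.04 / 51.9600

0.0585


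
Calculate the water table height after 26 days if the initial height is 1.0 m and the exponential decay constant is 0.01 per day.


m = m0 * exp(-k*t)
m = 1.0 * exp(-0.01 * 26)
m = 1.0 * exp(-0.2600)

0.7711 m


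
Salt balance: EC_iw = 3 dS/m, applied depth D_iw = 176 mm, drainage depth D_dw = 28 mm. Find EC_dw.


EC_dw = EC_iw * D_iw / D_dw
EC_dw = 3 * 176 / 28
EC_dw = 528 / 28

18.8571 dS/m


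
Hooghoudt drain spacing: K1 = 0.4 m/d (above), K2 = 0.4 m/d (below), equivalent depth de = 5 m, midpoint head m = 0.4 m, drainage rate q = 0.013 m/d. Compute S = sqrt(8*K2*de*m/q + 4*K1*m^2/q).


S^2 = 8*K2*de*m/q + 4*K1*m^2/q
S^2 = 8*0.4*5*0.4/0.013 + 4*0.4*0.4^2/0.013
S = sqrt(512.0000)

22.6274 m


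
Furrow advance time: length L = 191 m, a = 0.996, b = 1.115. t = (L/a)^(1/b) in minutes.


t = (L/a)^(1/b)
t = (191/0.996)^(1/1.115)
t = 191.767068^(1/1.115)

111.5144 min


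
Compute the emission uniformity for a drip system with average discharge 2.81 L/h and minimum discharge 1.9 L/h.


EU = (q_min/q_avg)*100 = (1.9/2.81)*100 = 67.6157%

67.6157 %


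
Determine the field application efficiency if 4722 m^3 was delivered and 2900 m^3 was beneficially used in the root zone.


Ea = V_root / V_field * 100 = 2900 / 4722 * 100 = 61.4147%

61.4147 %


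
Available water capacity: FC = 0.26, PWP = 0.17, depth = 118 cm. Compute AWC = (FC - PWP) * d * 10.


AWC = (FC - PWP) * d * 10
AWC = (0.26 - 0.17) * 118 * 10
AWC = 0.0900 * 118 * 10

106.2000 mm


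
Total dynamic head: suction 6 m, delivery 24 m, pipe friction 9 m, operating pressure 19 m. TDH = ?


TDH = Hs + Hd + hf + Hp = 6 + 24 + 9 + 19 = 58

58 m


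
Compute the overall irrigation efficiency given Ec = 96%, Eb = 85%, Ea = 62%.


Ec = 0.96, Eb = 0.85, Ea = 0.62
E = 0.96 * 0.85 * 0.62 * 100 = 50.5920%

50.5920 %


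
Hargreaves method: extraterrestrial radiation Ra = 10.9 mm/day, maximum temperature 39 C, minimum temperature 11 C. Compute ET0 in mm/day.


Tmean = (Tmax + Tmin)/2 = (39 + 11)/2 = 25.0
ET0 = 0.0023 * 10.9 * (25.0 + 17.8) * sqrt(39 - 11)
ET0 = 0.0023 * 10.9 * 42.8 * 5.291503

5.6778 mm/day


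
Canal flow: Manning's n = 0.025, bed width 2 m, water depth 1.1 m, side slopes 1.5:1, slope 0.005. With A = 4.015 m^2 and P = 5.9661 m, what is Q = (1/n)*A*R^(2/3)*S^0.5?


R = A/P = 4.015/5.9661 = 0.672969
Q = (1/0.025) * 4.015 * 0.672969^(2/3) * 0.005^0.5

8.7209 m^3/s


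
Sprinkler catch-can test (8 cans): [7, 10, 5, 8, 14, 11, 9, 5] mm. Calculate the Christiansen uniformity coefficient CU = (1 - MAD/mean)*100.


mean = 8.625000 mm
MAD = 2.375000 mm
CU = (1 - 2.375000/8.625000)*100

72.4638 %


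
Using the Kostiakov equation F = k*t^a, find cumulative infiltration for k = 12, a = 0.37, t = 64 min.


F = k * t^a = 12 * 64^0.37
F = 12 * 4.658934

55.9072 mm


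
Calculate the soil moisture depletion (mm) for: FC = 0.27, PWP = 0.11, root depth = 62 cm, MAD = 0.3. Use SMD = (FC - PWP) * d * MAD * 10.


SMD = (FC - PWP) * d * MAD * 10
SMD = (0.27 - 0.11) * 62 * 0.3 * 10
SMD = 0.1600 * 62 * 0.3 * 10

29.7600 mm


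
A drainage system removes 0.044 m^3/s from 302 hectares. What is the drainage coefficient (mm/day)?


DC = Q * 86400 / (A * 10000) * 1000
DC = 0.044 * 86400 / (302 * 10000) * 1000
DC = 3801600.0000 / 3020000

1.2588 mm/day


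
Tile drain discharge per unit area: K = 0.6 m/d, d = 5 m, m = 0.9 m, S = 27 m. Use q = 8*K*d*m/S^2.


q = 8*K*d*m/S^2
q = 8*0.6*5*0.9/27^2
q = 21.6000 / 729

0.0296 m/d


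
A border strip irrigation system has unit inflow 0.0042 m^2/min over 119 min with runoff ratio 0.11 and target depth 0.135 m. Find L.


L = q*t/((1+r)*Z)
L = 0.0042*119/((1+0.11)*0.135)
L = 0.4998/0.14985

3.3353 m


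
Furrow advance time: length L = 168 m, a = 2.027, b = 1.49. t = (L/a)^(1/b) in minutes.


t = (L/a)^(1/b)
t = (168/2.027)^(1/1.49)
t = 82.881105^(1/1.49)

19.3889 min


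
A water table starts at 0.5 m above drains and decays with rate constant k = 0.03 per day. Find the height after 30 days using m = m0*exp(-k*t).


m = m0 * exp(-k*t)
m = 0.5 * exp(-0.03 * 30)
m = 0.5 * exp(-0.9000)

0.2033 m


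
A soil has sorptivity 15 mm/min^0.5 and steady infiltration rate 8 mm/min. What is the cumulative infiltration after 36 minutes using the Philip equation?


F = S*sqrt(t) + A*t
F = 15*sqrt(36) + 8*36
F = 15*6.000000 + 288

378.0000 mm


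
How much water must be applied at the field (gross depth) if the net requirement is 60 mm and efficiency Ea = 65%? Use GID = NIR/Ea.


Ea = 65% = 0.65
GID = NIR / Ea = 60 / 0.65 = 92.3077 mm

92.3077 mm


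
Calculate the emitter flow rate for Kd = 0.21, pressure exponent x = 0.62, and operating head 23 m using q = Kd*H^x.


q = Kd * H^x = 0.21 * 23^0.62 = 0.21 * 6.986687

1.4672 L/h


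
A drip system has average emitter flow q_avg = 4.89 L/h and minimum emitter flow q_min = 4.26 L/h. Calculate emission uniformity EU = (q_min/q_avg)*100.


EU = (q_min/q_avg)*100 = (4.26/4.89)*100 = 87.1166%

87.1166 %


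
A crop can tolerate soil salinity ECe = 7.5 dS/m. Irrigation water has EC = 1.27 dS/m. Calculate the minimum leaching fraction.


LR = ECiw / (5*ECe - ECiw)
LR = 1.27 / (5*7.5 - 1.27)
LR = 1.27 / 36.2300

0.0351


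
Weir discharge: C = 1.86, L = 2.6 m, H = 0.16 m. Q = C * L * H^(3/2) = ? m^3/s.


Q = C * L * H^(3/2) = 1.86 * 2.6 * 0.16^1.5 = 1.86 * 2.6 * 0.064000

0.3095 m^3/s


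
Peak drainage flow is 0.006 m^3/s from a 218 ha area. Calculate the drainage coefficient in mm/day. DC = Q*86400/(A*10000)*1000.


DC = Q * 86400 / (A * 10000) * 1000
DC = 0.006 * 86400 / (218 * 10000) * 1000
DC = 518400.0000 / 2180000

0.2378 mm/day


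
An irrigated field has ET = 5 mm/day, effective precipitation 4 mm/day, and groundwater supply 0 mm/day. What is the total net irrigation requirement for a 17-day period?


Daily deficit = ET - Pe - GW = 5 - 4 - 0 = 1 mm/day
NIR = 1 * 17 = 17 mm

17.0000 mm


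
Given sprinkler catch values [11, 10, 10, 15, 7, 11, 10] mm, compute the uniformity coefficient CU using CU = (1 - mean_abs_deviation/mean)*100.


mean = 10.571429 mm
MAD = 1.510204 mm
CU = (1 - 1.510204/10.571429)*100

85.7143 %


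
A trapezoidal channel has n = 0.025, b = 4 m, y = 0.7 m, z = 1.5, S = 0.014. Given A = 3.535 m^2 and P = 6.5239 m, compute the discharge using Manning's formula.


R = A/P = 3.535/6.5239 = 0.541854
Q = (1/0.025) * 3.535 * 0.541854^(2/3) * 0.014^0.5

11.1199 m^3/s


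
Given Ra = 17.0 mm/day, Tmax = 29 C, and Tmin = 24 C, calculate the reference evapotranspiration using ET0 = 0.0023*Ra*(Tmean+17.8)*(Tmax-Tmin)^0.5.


Tmean = (Tmax + Tmin)/2 = (29 + 24)/2 = 26.5
ET0 = 0.0023 * 17.0 * (26.5 + 17.8) * sqrt(29 - 24)
ET0 = 0.0023 * 17.0 * 44.3 * 2.236068

3.8732 mm/day


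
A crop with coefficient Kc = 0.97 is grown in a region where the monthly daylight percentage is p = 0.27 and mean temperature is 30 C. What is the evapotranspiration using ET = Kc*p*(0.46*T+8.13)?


ET = Kc * p * (0.46*T + 8.13)
ET = 0.97 * 0.27 * (0.46*30 + 8.13)
ET = 0.97 * 0.27 * 21.9300

5.7435 mm/day


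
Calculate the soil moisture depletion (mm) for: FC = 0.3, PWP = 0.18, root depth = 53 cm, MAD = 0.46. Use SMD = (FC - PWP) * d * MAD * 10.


SMD = (FC - PWP) * d * MAD * 10
SMD = (0.3 - 0.18) * 53 * 0.46 * 10
SMD = 0.1200 * 53 * 0.46 * 10

29.2560 mm


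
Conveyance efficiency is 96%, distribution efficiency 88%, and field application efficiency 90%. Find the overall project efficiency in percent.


Ec = 0.96, Eb = 0.88, Ea = 0.9
E = 0.96 * 0.88 * 0.9 * 100 = 76.0320%

76.0320 %


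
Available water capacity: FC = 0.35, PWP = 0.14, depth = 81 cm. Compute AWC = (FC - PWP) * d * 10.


AWC = (FC - PWP) * d * 10
AWC = (0.35 - 0.14) * 81 * 10
AWC = 0.2100 * 81 * 10

170.1000 mm


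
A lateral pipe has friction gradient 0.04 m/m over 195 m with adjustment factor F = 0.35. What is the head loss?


hf = J * L * F = 0.04 * 195 * 0.35 = 2.7300 m

2.7300 m


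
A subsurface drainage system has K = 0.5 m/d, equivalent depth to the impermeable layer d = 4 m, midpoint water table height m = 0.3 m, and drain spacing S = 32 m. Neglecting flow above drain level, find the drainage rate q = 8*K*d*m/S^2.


q = 8*K*d*m/S^2
q = 8*0.5*4*0.3/32^2
q = 4.8000 / 1024

0.0047 m/d


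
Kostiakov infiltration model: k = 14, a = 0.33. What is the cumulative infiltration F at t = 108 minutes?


F = k * t^a = 14 * 108^0.33
F = 14 * 4.688456

65.6384 mm


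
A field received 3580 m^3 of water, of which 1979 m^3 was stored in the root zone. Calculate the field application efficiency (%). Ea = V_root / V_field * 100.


Ea = V_root / V_field * 100 = 1979 / 3580 * 100 = 55.2793%

55.2793 %


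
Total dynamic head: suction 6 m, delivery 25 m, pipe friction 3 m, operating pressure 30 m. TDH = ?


TDH = Hs + Hd + hf + Hp = 6 + 25 + 3 + 30 = 64

64 m


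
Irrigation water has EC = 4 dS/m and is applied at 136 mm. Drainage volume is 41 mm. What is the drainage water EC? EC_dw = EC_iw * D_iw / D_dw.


EC_dw = EC_iw * D_iw / D_dw
EC_dw = 4 * 136 / 41
EC_dw = 544 / 41

13.2683 dS/m


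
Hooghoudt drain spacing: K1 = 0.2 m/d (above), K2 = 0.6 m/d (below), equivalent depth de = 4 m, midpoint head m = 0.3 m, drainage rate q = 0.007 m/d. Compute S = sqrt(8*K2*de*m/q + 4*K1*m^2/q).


S^2 = 8*K2*de*m/q + 4*K1*m^2/q
S^2 = 8*0.6*4*0.3/0.007 + 4*0.2*0.3^2/0.007
S = sqrt(833.1429)

28.8642 m


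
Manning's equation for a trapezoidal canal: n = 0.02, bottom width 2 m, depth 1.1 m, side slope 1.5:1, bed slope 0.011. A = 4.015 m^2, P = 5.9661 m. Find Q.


R = A/P = 4.015/5.9661 = 0.672969
Q = (1/0.02) * 4.015 * 0.672969^(2/3) * 0.011^0.5

16.1690 m^3/s


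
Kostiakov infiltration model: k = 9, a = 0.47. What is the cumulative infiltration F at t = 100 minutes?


F = k * t^a = 9 * 100^0.47
F = 9 * 8.709636

78.3867 mm


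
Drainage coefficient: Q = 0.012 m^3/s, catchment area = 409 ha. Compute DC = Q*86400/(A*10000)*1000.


DC = Q * 86400 / (A * 10000) * 1000
DC = 0.012 * 86400 / (409 * 10000) * 1000
DC = 1036800.0000 / 4090000

0.2535 mm/day


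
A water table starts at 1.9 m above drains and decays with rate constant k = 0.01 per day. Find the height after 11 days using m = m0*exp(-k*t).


m = m0 * exp(-k*t)
m = 1.9 * exp(-0.01 * 11)
m = 1.9 * exp(-0.1100)

1.7021 m


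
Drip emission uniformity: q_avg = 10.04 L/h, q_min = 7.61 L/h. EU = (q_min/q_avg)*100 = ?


EU = (q_min/q_avg)*100 = (7.61/10.04)*100 = 75.7968%

75.7968 %


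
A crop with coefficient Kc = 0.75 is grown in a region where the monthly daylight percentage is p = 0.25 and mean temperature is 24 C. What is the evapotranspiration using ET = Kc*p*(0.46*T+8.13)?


ET = Kc * p * (0.46*T + 8.13)
ET = 0.75 * 0.25 * (0.46*24 + 8.13)
ET = 0.75 * 0.25 * 19.1700

3.5944 mm/day


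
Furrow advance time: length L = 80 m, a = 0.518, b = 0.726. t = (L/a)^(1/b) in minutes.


t = (L/a)^(1/b)
t = (80/0.518)^(1/0.726)
t = 154.440154^(1/0.726)

1034.7162 min


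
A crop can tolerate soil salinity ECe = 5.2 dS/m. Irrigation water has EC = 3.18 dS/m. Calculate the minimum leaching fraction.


LR = ECiw / (5*ECe - ECiw)
LR = 3.18 / (5*5.2 - 3.18)
LR = 3.18 / 22.8200

0.1394


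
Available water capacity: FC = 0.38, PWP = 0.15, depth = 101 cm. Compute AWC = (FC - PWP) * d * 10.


AWC = (FC - PWP) * d * 10
AWC = (0.38 - 0.15) * 101 * 10
AWC = 0.2300 * 101 * 10

232.3000 mm


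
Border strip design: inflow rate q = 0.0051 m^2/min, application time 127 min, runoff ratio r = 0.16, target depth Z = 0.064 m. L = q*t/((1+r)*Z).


L = q*t/((1+r)*Z)
L = 0.0051*127/((1+0.16)*0.064)
L = 0.6477/0.07424

8.7244 m


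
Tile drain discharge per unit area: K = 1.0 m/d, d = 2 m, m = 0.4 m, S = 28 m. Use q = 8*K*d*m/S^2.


q = 8*K*d*m/S^2
q = 8*1.0*2*0.4/28^2
q = 6.4000 / 784

0.0082 m/d


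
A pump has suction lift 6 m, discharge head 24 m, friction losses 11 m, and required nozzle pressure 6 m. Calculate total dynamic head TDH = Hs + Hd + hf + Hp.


TDH = Hs + Hd + hf + Hp = 6 + 24 + 11 + 6 = 47

47 m
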